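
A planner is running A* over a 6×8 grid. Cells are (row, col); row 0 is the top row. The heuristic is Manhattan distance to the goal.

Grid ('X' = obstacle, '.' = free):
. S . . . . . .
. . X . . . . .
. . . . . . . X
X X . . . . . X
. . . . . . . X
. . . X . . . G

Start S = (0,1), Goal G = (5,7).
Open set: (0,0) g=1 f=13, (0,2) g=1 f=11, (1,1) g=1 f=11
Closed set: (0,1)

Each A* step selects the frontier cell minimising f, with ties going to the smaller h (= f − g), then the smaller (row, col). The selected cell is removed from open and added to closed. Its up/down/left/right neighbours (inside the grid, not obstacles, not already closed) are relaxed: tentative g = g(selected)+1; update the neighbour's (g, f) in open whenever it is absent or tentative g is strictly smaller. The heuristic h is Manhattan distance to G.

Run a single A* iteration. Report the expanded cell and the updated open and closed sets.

step 1: expand (0,2) (f=11, h=10) → closed; open now [(0,0) g=1 f=13, (0,3) g=2 f=11, (1,1) g=1 f=11]

expanded=(0,2); open=[(0,0) g=1 f=13, (0,3) g=2 f=11, (1,1) g=1 f=11]; closed=[(0,1), (0,2)]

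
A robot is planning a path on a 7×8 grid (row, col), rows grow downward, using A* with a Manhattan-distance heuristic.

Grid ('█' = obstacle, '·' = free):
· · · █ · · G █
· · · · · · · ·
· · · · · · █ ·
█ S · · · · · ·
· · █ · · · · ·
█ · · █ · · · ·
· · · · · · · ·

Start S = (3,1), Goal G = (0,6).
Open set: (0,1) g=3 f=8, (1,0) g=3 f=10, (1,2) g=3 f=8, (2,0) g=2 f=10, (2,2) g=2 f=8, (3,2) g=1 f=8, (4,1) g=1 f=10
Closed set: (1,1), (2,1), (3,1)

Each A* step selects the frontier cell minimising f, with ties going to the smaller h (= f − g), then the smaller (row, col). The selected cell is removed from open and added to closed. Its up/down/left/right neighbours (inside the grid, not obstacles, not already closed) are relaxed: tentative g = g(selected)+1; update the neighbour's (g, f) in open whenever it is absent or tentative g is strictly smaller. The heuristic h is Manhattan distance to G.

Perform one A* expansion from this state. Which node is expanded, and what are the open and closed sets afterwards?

expanded=(0,1); open=[(0,0) g=4 f=10, (0,2) g=4 f=8, (1,0) g=3 f=10, (1,2) g=3 f=8, (2,0) g=2 f=10, (2,2) g=2 f=8, (3,2) g=1 f=8, (4,1) g=1 f=10]; closed=[(0,1), (1,1), (2,1), (3,1)]

step 1: expand (0,1) (f=8, h=5) → closed; open now [(0,0) g=4 f=10, (0,2) g=4 f=8, (1,0) g=3 f=10, (1,2) g=3 f=8, (2,0) g=2 f=10, (2,2) g=2 f=8, (3,2) g=1 f=8, (4,1) g=1 f=10]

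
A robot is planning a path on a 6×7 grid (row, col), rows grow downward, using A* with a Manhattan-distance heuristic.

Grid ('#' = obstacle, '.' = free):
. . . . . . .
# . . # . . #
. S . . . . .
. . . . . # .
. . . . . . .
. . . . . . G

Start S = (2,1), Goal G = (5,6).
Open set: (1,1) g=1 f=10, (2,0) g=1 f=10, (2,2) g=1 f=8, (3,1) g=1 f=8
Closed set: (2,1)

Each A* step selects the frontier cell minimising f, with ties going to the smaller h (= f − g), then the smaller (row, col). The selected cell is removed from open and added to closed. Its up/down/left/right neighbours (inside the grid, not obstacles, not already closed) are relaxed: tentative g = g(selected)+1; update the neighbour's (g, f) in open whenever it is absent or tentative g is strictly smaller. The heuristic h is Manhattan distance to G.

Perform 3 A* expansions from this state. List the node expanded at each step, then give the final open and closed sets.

order=[(2,2) → (2,3) → (2,4)]; open=[(1,1) g=1 f=10, (1,2) g=2 f=10, (1,4) g=4 f=10, (2,0) g=1 f=10, (2,5) g=4 f=8, (3,1) g=1 f=8, (3,2) g=2 f=8, (3,3) g=3 f=8, (3,4) g=4 f=8]; closed=[(2,1), (2,2), (2,3), (2,4)]

step 1: expand (2,2) (f=8, h=7) → closed; open now [(1,1) g=1 f=10, (1,2) g=2 f=10, (2,0) g=1 f=10, (2,3) g=2 f=8, (3,1) g=1 f=8, (3,2) g=2 f=8]
step 2: expand (2,3) (f=8, h=6) → closed; open now [(1,1) g=1 f=10, (1,2) g=2 f=10, (2,0) g=1 f=10, (2,4) g=3 f=8, (3,1) g=1 f=8, (3,2) g=2 f=8, (3,3) g=3 f=8]
step 3: expand (2,4) (f=8, h=5) → closed; open now [(1,1) g=1 f=10, (1,2) g=2 f=10, (1,4) g=4 f=10, (2,0) g=1 f=10, (2,5) g=4 f=8, (3,1) g=1 f=8, (3,2) g=2 f=8, (3,3) g=3 f=8, (3,4) g=4 f=8]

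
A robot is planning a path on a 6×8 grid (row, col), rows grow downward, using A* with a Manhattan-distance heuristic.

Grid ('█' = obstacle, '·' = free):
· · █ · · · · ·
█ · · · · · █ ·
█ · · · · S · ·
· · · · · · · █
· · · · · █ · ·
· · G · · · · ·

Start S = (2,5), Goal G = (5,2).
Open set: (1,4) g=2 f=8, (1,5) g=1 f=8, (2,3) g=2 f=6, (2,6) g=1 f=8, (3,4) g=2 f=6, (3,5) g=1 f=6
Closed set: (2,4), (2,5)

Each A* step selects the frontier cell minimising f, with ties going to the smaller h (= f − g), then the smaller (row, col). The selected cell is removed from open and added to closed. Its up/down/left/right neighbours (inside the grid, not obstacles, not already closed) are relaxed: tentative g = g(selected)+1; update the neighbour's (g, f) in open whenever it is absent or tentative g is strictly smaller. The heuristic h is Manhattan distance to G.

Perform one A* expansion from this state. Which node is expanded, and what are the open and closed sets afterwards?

step 1: expand (2,3) (f=6, h=4) → closed; open now [(1,3) g=3 f=8, (1,4) g=2 f=8, (1,5) g=1 f=8, (2,2) g=3 f=6, (2,6) g=1 f=8, (3,3) g=3 f=6, (3,4) g=2 f=6, (3,5) g=1 f=6]

expanded=(2,3); open=[(1,3) g=3 f=8, (1,4) g=2 f=8, (1,5) g=1 f=8, (2,2) g=3 f=6, (2,6) g=1 f=8, (3,3) g=3 f=6, (3,4) g=2 f=6, (3,5) g=1 f=6]; closed=[(2,3), (2,4), (2,5)]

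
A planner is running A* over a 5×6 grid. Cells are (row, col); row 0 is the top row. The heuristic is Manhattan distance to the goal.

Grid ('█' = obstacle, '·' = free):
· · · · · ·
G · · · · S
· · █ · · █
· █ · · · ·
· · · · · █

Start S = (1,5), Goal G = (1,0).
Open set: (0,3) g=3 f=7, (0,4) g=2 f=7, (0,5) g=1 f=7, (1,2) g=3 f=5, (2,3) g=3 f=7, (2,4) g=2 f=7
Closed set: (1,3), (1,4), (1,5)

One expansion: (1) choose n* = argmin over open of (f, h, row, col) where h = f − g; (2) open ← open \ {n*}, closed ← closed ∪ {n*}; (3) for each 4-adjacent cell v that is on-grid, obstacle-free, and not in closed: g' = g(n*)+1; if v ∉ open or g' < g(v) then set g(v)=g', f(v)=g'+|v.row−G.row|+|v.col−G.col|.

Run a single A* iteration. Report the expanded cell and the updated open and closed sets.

step 1: expand (1,2) (f=5, h=2) → closed; open now [(0,2) g=4 f=7, (0,3) g=3 f=7, (0,4) g=2 f=7, (0,5) g=1 f=7, (1,1) g=4 f=5, (2,3) g=3 f=7, (2,4) g=2 f=7]

expanded=(1,2); open=[(0,2) g=4 f=7, (0,3) g=3 f=7, (0,4) g=2 f=7, (0,5) g=1 f=7, (1,1) g=4 f=5, (2,3) g=3 f=7, (2,4) g=2 f=7]; closed=[(1,2), (1,3), (1,4), (1,5)]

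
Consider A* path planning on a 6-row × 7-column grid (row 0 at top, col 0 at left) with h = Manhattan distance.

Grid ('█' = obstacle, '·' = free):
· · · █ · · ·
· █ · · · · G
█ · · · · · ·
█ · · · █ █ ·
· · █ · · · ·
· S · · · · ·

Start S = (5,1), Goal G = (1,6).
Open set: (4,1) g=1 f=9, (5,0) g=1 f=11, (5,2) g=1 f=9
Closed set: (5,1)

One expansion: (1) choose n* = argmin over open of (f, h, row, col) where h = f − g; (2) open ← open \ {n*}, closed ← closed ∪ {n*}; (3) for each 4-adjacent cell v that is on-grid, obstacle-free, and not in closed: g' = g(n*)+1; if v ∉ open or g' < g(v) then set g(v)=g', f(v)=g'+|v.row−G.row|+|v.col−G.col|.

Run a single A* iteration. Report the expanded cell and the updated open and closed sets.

expanded=(4,1); open=[(3,1) g=2 f=9, (4,0) g=2 f=11, (5,0) g=1 f=11, (5,2) g=1 f=9]; closed=[(4,1), (5,1)]

step 1: expand (4,1) (f=9, h=8) → closed; open now [(3,1) g=2 f=9, (4,0) g=2 f=11, (5,0) g=1 f=11, (5,2) g=1 f=9]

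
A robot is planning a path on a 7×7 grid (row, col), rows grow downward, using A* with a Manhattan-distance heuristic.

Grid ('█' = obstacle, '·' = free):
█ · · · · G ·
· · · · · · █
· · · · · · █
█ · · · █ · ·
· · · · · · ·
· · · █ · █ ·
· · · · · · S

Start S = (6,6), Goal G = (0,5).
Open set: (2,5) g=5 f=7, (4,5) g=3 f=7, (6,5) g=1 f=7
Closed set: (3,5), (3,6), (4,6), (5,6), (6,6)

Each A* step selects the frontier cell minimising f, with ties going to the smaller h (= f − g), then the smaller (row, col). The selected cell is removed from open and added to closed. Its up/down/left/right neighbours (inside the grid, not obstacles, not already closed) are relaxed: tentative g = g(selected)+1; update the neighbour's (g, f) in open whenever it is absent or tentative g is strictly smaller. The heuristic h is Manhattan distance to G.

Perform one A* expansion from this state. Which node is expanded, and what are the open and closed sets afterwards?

expanded=(2,5); open=[(1,5) g=6 f=7, (2,4) g=6 f=9, (4,5) g=3 f=7, (6,5) g=1 f=7]; closed=[(2,5), (3,5), (3,6), (4,6), (5,6), (6,6)]

step 1: expand (2,5) (f=7, h=2) → closed; open now [(1,5) g=6 f=7, (2,4) g=6 f=9, (4,5) g=3 f=7, (6,5) g=1 f=7]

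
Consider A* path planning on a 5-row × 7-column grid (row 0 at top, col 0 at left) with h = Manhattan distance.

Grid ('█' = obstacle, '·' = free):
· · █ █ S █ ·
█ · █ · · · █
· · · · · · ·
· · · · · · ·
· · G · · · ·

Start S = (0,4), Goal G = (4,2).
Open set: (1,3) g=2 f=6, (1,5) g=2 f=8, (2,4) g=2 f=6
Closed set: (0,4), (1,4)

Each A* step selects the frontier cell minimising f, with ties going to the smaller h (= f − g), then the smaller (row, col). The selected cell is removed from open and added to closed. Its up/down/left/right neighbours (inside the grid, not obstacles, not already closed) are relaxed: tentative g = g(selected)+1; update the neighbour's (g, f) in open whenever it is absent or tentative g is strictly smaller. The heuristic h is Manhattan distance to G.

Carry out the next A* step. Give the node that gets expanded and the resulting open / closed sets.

step 1: expand (1,3) (f=6, h=4) → closed; open now [(1,5) g=2 f=8, (2,3) g=3 f=6, (2,4) g=2 f=6]

expanded=(1,3); open=[(1,5) g=2 f=8, (2,3) g=3 f=6, (2,4) g=2 f=6]; closed=[(0,4), (1,3), (1,4)]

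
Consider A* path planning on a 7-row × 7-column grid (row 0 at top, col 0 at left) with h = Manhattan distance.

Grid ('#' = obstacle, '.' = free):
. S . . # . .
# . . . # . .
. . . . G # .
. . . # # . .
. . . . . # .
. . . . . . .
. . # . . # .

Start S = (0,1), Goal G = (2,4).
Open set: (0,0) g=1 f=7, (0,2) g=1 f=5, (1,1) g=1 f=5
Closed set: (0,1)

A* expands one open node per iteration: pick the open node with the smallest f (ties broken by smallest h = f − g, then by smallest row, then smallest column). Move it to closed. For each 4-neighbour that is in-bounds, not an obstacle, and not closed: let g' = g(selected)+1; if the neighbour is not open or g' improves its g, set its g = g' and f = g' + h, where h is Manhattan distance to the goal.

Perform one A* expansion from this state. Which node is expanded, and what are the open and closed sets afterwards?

expanded=(0,2); open=[(0,0) g=1 f=7, (0,3) g=2 f=5, (1,1) g=1 f=5, (1,2) g=2 f=5]; closed=[(0,1), (0,2)]

step 1: expand (0,2) (f=5, h=4) → closed; open now [(0,0) g=1 f=7, (0,3) g=2 f=5, (1,1) g=1 f=5, (1,2) g=2 f=5]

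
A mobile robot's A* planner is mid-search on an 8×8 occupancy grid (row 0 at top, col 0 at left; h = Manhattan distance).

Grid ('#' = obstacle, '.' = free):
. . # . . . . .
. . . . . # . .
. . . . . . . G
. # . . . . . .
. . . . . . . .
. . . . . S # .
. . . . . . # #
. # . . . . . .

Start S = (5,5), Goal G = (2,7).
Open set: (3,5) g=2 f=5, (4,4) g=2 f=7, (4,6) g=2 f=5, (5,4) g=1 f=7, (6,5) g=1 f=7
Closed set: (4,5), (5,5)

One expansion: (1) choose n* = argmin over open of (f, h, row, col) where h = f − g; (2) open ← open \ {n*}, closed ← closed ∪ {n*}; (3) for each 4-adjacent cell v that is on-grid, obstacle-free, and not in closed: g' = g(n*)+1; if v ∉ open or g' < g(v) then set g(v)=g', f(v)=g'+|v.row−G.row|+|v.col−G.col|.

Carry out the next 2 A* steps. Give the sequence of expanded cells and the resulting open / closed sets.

step 1: expand (3,5) (f=5, h=3) → closed; open now [(2,5) g=3 f=5, (3,4) g=3 f=7, (3,6) g=3 f=5, (4,4) g=2 f=7, (4,6) g=2 f=5, (5,4) g=1 f=7, (6,5) g=1 f=7]
step 2: expand (2,5) (f=5, h=2) → closed; open now [(2,4) g=4 f=7, (2,6) g=4 f=5, (3,4) g=3 f=7, (3,6) g=3 f=5, (4,4) g=2 f=7, (4,6) g=2 f=5, (5,4) g=1 f=7, (6,5) g=1 f=7]

order=[(3,5) → (2,5)]; open=[(2,4) g=4 f=7, (2,6) g=4 f=5, (3,4) g=3 f=7, (3,6) g=3 f=5, (4,4) g=2 f=7, (4,6) g=2 f=5, (5,4) g=1 f=7, (6,5) g=1 f=7]; closed=[(2,5), (3,5), (4,5), (5,5)]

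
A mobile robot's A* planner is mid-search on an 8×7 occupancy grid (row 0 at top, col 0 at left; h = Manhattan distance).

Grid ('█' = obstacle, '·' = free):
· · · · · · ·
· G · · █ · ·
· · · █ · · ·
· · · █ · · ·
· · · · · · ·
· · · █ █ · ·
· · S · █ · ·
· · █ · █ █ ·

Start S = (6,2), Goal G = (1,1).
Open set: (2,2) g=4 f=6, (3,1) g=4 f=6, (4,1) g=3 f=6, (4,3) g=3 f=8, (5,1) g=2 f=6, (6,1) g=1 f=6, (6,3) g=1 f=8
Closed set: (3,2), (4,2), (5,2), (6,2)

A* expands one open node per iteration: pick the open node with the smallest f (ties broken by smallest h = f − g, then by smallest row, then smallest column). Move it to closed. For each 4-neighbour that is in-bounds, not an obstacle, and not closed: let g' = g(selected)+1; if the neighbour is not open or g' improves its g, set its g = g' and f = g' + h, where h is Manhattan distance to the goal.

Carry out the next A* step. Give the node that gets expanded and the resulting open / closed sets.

expanded=(2,2); open=[(1,2) g=5 f=6, (2,1) g=5 f=6, (3,1) g=4 f=6, (4,1) g=3 f=6, (4,3) g=3 f=8, (5,1) g=2 f=6, (6,1) g=1 f=6, (6,3) g=1 f=8]; closed=[(2,2), (3,2), (4,2), (5,2), (6,2)]

step 1: expand (2,2) (f=6, h=2) → closed; open now [(1,2) g=5 f=6, (2,1) g=5 f=6, (3,1) g=4 f=6, (4,1) g=3 f=6, (4,3) g=3 f=8, (5,1) g=2 f=6, (6,1) g=1 f=6, (6,3) g=1 f=8]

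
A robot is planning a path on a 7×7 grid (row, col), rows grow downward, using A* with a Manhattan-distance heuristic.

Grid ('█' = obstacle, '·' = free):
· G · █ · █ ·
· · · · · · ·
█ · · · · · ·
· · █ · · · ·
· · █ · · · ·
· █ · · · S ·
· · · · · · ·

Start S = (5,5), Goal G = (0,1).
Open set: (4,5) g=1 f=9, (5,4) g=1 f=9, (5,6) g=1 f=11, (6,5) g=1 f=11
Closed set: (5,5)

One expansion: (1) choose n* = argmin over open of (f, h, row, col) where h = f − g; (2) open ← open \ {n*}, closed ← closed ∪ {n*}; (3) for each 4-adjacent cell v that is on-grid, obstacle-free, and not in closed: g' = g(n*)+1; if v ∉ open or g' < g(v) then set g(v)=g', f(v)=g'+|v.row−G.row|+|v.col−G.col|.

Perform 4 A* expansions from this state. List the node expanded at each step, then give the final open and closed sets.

order=[(4,5) → (3,5) → (2,5) → (1,5)]; open=[(1,4) g=5 f=9, (1,6) g=5 f=11, (2,4) g=4 f=9, (2,6) g=4 f=11, (3,4) g=3 f=9, (3,6) g=3 f=11, (4,4) g=2 f=9, (4,6) g=2 f=11, (5,4) g=1 f=9, (5,6) g=1 f=11, (6,5) g=1 f=11]; closed=[(1,5), (2,5), (3,5), (4,5), (5,5)]

step 1: expand (4,5) (f=9, h=8) → closed; open now [(3,5) g=2 f=9, (4,4) g=2 f=9, (4,6) g=2 f=11, (5,4) g=1 f=9, (5,6) g=1 f=11, (6,5) g=1 f=11]
step 2: expand (3,5) (f=9, h=7) → closed; open now [(2,5) g=3 f=9, (3,4) g=3 f=9, (3,6) g=3 f=11, (4,4) g=2 f=9, (4,6) g=2 f=11, (5,4) g=1 f=9, (5,6) g=1 f=11, (6,5) g=1 f=11]
step 3: expand (2,5) (f=9, h=6) → closed; open now [(1,5) g=4 f=9, (2,4) g=4 f=9, (2,6) g=4 f=11, (3,4) g=3 f=9, (3,6) g=3 f=11, (4,4) g=2 f=9, (4,6) g=2 f=11, (5,4) g=1 f=9, (5,6) g=1 f=11, (6,5) g=1 f=11]
step 4: expand (1,5) (f=9, h=5) → closed; open now [(1,4) g=5 f=9, (1,6) g=5 f=11, (2,4) g=4 f=9, (2,6) g=4 f=11, (3,4) g=3 f=9, (3,6) g=3 f=11, (4,4) g=2 f=9, (4,6) g=2 f=11, (5,4) g=1 f=9, (5,6) g=1 f=11, (6,5) g=1 f=11]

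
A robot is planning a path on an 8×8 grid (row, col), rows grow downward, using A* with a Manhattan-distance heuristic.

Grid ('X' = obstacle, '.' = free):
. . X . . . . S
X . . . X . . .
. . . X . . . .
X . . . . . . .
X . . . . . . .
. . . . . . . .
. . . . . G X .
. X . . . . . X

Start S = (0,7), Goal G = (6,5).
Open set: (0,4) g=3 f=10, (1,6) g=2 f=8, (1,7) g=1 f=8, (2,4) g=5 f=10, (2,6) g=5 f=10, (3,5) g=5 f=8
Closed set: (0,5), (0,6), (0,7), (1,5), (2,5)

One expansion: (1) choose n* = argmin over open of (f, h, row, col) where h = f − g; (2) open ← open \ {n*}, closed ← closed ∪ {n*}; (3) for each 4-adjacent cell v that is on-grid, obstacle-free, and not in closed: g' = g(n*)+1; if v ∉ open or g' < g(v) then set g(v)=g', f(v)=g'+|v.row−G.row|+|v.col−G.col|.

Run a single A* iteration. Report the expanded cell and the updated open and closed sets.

expanded=(3,5); open=[(0,4) g=3 f=10, (1,6) g=2 f=8, (1,7) g=1 f=8, (2,4) g=5 f=10, (2,6) g=5 f=10, (3,4) g=6 f=10, (3,6) g=6 f=10, (4,5) g=6 f=8]; closed=[(0,5), (0,6), (0,7), (1,5), (2,5), (3,5)]

step 1: expand (3,5) (f=8, h=3) → closed; open now [(0,4) g=3 f=10, (1,6) g=2 f=8, (1,7) g=1 f=8, (2,4) g=5 f=10, (2,6) g=5 f=10, (3,4) g=6 f=10, (3,6) g=6 f=10, (4,5) g=6 f=8]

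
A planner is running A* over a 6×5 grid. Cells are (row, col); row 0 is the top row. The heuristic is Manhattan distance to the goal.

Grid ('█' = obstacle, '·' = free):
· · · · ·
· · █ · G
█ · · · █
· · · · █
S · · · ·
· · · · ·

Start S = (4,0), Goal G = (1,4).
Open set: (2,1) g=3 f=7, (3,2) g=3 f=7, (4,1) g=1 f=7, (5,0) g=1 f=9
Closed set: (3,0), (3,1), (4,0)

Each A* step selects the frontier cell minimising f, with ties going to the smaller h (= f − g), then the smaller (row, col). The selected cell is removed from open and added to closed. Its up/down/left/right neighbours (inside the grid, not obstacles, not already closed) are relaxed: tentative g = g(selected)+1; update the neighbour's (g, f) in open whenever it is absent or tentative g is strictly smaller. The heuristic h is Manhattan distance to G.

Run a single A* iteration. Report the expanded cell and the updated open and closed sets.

expanded=(2,1); open=[(1,1) g=4 f=7, (2,2) g=4 f=7, (3,2) g=3 f=7, (4,1) g=1 f=7, (5,0) g=1 f=9]; closed=[(2,1), (3,0), (3,1), (4,0)]

step 1: expand (2,1) (f=7, h=4) → closed; open now [(1,1) g=4 f=7, (2,2) g=4 f=7, (3,2) g=3 f=7, (4,1) g=1 f=7, (5,0) g=1 f=9]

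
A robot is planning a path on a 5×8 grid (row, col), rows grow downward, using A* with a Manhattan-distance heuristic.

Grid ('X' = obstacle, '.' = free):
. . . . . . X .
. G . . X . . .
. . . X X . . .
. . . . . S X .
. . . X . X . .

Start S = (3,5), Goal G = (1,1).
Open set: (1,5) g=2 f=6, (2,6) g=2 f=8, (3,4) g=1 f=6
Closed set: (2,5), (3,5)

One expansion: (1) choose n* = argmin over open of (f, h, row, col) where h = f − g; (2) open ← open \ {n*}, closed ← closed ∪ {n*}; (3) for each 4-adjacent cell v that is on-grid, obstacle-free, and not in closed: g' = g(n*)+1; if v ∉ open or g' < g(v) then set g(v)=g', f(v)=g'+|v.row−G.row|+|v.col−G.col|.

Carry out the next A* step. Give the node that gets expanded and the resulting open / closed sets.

step 1: expand (1,5) (f=6, h=4) → closed; open now [(0,5) g=3 f=8, (1,6) g=3 f=8, (2,6) g=2 f=8, (3,4) g=1 f=6]

expanded=(1,5); open=[(0,5) g=3 f=8, (1,6) g=3 f=8, (2,6) g=2 f=8, (3,4) g=1 f=6]; closed=[(1,5), (2,5), (3,5)]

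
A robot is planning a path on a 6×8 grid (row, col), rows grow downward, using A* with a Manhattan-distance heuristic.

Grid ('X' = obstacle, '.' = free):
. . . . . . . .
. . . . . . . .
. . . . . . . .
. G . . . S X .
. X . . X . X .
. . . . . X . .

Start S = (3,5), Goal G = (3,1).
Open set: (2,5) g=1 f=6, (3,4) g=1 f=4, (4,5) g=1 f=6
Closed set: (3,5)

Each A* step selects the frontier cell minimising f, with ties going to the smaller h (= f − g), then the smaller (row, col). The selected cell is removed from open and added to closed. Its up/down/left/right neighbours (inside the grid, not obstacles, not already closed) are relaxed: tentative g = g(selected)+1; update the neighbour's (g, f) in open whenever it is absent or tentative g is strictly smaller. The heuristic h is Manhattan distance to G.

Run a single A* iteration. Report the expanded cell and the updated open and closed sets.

expanded=(3,4); open=[(2,4) g=2 f=6, (2,5) g=1 f=6, (3,3) g=2 f=4, (4,5) g=1 f=6]; closed=[(3,4), (3,5)]

step 1: expand (3,4) (f=4, h=3) → closed; open now [(2,4) g=2 f=6, (2,5) g=1 f=6, (3,3) g=2 f=4, (4,5) g=1 f=6]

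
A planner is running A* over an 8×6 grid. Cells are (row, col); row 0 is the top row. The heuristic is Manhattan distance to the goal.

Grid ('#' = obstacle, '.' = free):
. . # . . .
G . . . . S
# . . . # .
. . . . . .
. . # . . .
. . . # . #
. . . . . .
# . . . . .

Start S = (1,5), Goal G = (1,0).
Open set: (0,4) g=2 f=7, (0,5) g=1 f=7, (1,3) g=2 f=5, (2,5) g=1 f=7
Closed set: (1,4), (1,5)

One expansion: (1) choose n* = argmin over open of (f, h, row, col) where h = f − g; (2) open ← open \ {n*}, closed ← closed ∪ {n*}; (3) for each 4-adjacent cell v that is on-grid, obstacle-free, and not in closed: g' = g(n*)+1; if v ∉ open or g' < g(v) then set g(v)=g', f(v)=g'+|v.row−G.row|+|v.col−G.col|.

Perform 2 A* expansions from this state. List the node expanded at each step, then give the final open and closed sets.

order=[(1,3) → (1,2)]; open=[(0,3) g=3 f=7, (0,4) g=2 f=7, (0,5) g=1 f=7, (1,1) g=4 f=5, (2,2) g=4 f=7, (2,3) g=3 f=7, (2,5) g=1 f=7]; closed=[(1,2), (1,3), (1,4), (1,5)]

step 1: expand (1,3) (f=5, h=3) → closed; open now [(0,3) g=3 f=7, (0,4) g=2 f=7, (0,5) g=1 f=7, (1,2) g=3 f=5, (2,3) g=3 f=7, (2,5) g=1 f=7]
step 2: expand (1,2) (f=5, h=2) → closed; open now [(0,3) g=3 f=7, (0,4) g=2 f=7, (0,5) g=1 f=7, (1,1) g=4 f=5, (2,2) g=4 f=7, (2,3) g=3 f=7, (2,5) g=1 f=7]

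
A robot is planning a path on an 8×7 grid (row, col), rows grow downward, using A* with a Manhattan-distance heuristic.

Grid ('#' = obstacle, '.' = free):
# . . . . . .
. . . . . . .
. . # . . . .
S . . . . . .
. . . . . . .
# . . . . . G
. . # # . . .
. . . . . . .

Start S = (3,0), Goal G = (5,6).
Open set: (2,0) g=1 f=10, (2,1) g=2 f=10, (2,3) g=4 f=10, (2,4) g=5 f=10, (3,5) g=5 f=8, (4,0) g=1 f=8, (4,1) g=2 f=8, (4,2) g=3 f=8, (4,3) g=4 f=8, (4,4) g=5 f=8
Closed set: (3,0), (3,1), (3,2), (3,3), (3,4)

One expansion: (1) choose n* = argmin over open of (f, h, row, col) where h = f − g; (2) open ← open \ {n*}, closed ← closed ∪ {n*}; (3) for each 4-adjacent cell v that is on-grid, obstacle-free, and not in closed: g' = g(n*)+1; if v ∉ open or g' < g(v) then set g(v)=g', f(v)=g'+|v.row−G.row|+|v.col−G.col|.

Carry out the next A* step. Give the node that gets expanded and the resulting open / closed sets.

step 1: expand (3,5) (f=8, h=3) → closed; open now [(2,0) g=1 f=10, (2,1) g=2 f=10, (2,3) g=4 f=10, (2,4) g=5 f=10, (2,5) g=6 f=10, (3,6) g=6 f=8, (4,0) g=1 f=8, (4,1) g=2 f=8, (4,2) g=3 f=8, (4,3) g=4 f=8, (4,4) g=5 f=8, (4,5) g=6 f=8]

expanded=(3,5); open=[(2,0) g=1 f=10, (2,1) g=2 f=10, (2,3) g=4 f=10, (2,4) g=5 f=10, (2,5) g=6 f=10, (3,6) g=6 f=8, (4,0) g=1 f=8, (4,1) g=2 f=8, (4,2) g=3 f=8, (4,3) g=4 f=8, (4,4) g=5 f=8, (4,5) g=6 f=8]; closed=[(3,0), (3,1), (3,2), (3,3), (3,4), (3,5)]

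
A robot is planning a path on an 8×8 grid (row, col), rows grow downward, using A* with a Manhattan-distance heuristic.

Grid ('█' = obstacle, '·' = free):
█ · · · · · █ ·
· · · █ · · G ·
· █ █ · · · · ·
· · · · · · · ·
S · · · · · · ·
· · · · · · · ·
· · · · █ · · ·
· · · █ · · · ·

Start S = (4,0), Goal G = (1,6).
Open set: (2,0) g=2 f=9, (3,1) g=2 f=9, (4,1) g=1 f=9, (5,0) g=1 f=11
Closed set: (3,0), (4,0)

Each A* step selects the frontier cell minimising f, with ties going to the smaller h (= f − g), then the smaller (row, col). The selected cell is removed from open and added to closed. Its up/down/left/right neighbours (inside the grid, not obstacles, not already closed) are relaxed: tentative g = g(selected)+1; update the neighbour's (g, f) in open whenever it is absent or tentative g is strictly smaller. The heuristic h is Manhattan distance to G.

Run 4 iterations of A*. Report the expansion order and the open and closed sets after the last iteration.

order=[(2,0) → (1,0) → (1,1) → (1,2)]; open=[(0,1) g=5 f=11, (0,2) g=6 f=11, (3,1) g=2 f=9, (4,1) g=1 f=9, (5,0) g=1 f=11]; closed=[(1,0), (1,1), (1,2), (2,0), (3,0), (4,0)]

step 1: expand (2,0) (f=9, h=7) → closed; open now [(1,0) g=3 f=9, (3,1) g=2 f=9, (4,1) g=1 f=9, (5,0) g=1 f=11]
step 2: expand (1,0) (f=9, h=6) → closed; open now [(1,1) g=4 f=9, (3,1) g=2 f=9, (4,1) g=1 f=9, (5,0) g=1 f=11]
step 3: expand (1,1) (f=9, h=5) → closed; open now [(0,1) g=5 f=11, (1,2) g=5 f=9, (3,1) g=2 f=9, (4,1) g=1 f=9, (5,0) g=1 f=11]
step 4: expand (1,2) (f=9, h=4) → closed; open now [(0,1) g=5 f=11, (0,2) g=6 f=11, (3,1) g=2 f=9, (4,1) g=1 f=9, (5,0) g=1 f=11]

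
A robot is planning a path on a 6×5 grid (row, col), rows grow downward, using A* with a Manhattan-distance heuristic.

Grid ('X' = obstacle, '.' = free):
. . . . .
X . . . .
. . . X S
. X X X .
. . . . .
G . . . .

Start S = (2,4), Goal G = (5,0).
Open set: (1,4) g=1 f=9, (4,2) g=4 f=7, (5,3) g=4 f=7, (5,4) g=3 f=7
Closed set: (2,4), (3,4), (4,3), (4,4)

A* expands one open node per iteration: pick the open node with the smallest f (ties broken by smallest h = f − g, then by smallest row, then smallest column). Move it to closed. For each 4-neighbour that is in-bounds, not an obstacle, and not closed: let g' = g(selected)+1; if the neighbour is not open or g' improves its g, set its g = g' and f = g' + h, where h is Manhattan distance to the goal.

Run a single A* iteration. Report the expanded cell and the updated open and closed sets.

expanded=(4,2); open=[(1,4) g=1 f=9, (4,1) g=5 f=7, (5,2) g=5 f=7, (5,3) g=4 f=7, (5,4) g=3 f=7]; closed=[(2,4), (3,4), (4,2), (4,3), (4,4)]

step 1: expand (4,2) (f=7, h=3) → closed; open now [(1,4) g=1 f=9, (4,1) g=5 f=7, (5,2) g=5 f=7, (5,3) g=4 f=7, (5,4) g=3 f=7]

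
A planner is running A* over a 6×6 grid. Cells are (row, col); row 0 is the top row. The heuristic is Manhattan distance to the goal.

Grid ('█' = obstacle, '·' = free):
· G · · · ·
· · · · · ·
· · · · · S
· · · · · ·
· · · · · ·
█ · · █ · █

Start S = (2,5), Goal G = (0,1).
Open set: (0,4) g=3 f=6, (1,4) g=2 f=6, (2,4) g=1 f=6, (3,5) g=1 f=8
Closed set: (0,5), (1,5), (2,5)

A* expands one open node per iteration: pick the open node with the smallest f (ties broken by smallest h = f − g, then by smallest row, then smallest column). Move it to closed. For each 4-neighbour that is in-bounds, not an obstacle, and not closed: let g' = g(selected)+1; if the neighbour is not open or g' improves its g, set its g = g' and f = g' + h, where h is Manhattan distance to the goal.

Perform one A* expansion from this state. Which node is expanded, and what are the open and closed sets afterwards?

step 1: expand (0,4) (f=6, h=3) → closed; open now [(0,3) g=4 f=6, (1,4) g=2 f=6, (2,4) g=1 f=6, (3,5) g=1 f=8]

expanded=(0,4); open=[(0,3) g=4 f=6, (1,4) g=2 f=6, (2,4) g=1 f=6, (3,5) g=1 f=8]; closed=[(0,4), (0,5), (1,5), (2,5)]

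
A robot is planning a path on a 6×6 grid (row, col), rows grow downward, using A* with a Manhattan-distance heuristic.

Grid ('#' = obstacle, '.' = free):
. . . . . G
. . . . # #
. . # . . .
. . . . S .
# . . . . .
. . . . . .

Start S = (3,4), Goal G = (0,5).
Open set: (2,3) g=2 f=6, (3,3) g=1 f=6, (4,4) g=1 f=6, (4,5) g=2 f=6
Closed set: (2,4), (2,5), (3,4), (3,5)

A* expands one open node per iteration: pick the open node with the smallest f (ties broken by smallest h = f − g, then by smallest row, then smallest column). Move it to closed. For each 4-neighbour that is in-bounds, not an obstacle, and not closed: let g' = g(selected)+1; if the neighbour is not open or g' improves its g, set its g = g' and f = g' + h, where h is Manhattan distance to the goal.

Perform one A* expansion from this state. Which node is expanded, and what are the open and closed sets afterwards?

expanded=(2,3); open=[(1,3) g=3 f=6, (3,3) g=1 f=6, (4,4) g=1 f=6, (4,5) g=2 f=6]; closed=[(2,3), (2,4), (2,5), (3,4), (3,5)]

step 1: expand (2,3) (f=6, h=4) → closed; open now [(1,3) g=3 f=6, (3,3) g=1 f=6, (4,4) g=1 f=6, (4,5) g=2 f=6]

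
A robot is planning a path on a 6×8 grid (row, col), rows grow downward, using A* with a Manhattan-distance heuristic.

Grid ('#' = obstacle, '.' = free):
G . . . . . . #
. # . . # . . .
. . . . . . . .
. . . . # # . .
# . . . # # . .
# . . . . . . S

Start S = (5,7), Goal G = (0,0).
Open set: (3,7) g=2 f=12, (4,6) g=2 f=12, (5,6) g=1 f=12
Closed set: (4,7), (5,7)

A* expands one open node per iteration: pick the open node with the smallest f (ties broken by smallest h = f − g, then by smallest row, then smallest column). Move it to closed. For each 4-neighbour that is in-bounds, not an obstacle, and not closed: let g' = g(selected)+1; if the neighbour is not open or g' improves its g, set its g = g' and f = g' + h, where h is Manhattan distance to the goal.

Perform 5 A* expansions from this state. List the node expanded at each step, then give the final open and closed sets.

order=[(3,7) → (2,7) → (1,7) → (1,6) → (0,6)]; open=[(0,5) g=7 f=12, (1,5) g=6 f=12, (2,6) g=4 f=12, (3,6) g=3 f=12, (4,6) g=2 f=12, (5,6) g=1 f=12]; closed=[(0,6), (1,6), (1,7), (2,7), (3,7), (4,7), (5,7)]

step 1: expand (3,7) (f=12, h=10) → closed; open now [(2,7) g=3 f=12, (3,6) g=3 f=12, (4,6) g=2 f=12, (5,6) g=1 f=12]
step 2: expand (2,7) (f=12, h=9) → closed; open now [(1,7) g=4 f=12, (2,6) g=4 f=12, (3,6) g=3 f=12, (4,6) g=2 f=12, (5,6) g=1 f=12]
step 3: expand (1,7) (f=12, h=8) → closed; open now [(1,6) g=5 f=12, (2,6) g=4 f=12, (3,6) g=3 f=12, (4,6) g=2 f=12, (5,6) g=1 f=12]
step 4: expand (1,6) (f=12, h=7) → closed; open now [(0,6) g=6 f=12, (1,5) g=6 f=12, (2,6) g=4 f=12, (3,6) g=3 f=12, (4,6) g=2 f=12, (5,6) g=1 f=12]
step 5: expand (0,6) (f=12, h=6) → closed; open now [(0,5) g=7 f=12, (1,5) g=6 f=12, (2,6) g=4 f=12, (3,6) g=3 f=12, (4,6) g=2 f=12, (5,6) g=1 f=12]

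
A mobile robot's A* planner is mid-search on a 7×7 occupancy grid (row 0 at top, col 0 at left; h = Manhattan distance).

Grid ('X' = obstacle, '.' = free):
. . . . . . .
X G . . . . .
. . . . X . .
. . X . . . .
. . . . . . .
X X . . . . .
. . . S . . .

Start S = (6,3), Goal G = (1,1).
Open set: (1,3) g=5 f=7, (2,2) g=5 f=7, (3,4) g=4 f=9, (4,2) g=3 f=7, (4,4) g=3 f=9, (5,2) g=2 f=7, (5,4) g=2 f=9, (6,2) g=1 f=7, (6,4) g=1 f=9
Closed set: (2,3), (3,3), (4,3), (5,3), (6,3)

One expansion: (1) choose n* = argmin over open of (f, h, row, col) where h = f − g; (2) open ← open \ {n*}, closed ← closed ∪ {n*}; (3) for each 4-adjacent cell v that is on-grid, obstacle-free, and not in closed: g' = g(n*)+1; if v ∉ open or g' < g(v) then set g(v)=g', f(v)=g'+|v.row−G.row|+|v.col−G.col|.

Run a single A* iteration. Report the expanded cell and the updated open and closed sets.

step 1: expand (1,3) (f=7, h=2) → closed; open now [(0,3) g=6 f=9, (1,2) g=6 f=7, (1,4) g=6 f=9, (2,2) g=5 f=7, (3,4) g=4 f=9, (4,2) g=3 f=7, (4,4) g=3 f=9, (5,2) g=2 f=7, (5,4) g=2 f=9, (6,2) g=1 f=7, (6,4) g=1 f=9]

expanded=(1,3); open=[(0,3) g=6 f=9, (1,2) g=6 f=7, (1,4) g=6 f=9, (2,2) g=5 f=7, (3,4) g=4 f=9, (4,2) g=3 f=7, (4,4) g=3 f=9, (5,2) g=2 f=7, (5,4) g=2 f=9, (6,2) g=1 f=7, (6,4) g=1 f=9]; closed=[(1,3), (2,3), (3,3), (4,3), (5,3), (6,3)]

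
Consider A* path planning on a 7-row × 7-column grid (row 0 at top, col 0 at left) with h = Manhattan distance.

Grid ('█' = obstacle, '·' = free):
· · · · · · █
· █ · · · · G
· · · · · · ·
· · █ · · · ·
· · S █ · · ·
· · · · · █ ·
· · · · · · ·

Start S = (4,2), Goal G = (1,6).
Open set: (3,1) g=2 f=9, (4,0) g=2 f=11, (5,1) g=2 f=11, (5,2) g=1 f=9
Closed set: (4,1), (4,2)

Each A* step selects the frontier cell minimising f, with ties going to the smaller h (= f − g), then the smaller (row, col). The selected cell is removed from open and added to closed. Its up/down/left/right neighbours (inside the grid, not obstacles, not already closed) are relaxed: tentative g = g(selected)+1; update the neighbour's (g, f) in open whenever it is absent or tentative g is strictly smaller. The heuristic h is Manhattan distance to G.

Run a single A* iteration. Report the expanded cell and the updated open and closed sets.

expanded=(3,1); open=[(2,1) g=3 f=9, (3,0) g=3 f=11, (4,0) g=2 f=11, (5,1) g=2 f=11, (5,2) g=1 f=9]; closed=[(3,1), (4,1), (4,2)]

step 1: expand (3,1) (f=9, h=7) → closed; open now [(2,1) g=3 f=9, (3,0) g=3 f=11, (4,0) g=2 f=11, (5,1) g=2 f=11, (5,2) g=1 f=9]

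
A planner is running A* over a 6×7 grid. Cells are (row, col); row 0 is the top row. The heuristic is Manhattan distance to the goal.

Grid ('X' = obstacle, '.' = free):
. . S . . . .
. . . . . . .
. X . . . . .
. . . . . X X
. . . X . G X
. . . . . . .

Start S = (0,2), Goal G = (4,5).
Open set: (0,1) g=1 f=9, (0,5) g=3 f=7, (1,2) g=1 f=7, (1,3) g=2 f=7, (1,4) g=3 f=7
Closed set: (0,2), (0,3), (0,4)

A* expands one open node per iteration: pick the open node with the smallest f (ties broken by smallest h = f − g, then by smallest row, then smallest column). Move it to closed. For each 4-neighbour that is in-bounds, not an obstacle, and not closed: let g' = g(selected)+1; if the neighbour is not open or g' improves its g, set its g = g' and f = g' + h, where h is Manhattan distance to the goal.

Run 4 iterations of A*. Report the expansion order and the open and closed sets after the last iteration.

step 1: expand (0,5) (f=7, h=4) → closed; open now [(0,1) g=1 f=9, (0,6) g=4 f=9, (1,2) g=1 f=7, (1,3) g=2 f=7, (1,4) g=3 f=7, (1,5) g=4 f=7]
step 2: expand (1,5) (f=7, h=3) → closed; open now [(0,1) g=1 f=9, (0,6) g=4 f=9, (1,2) g=1 f=7, (1,3) g=2 f=7, (1,4) g=3 f=7, (1,6) g=5 f=9, (2,5) g=5 f=7]
step 3: expand (2,5) (f=7, h=2) → closed; open now [(0,1) g=1 f=9, (0,6) g=4 f=9, (1,2) g=1 f=7, (1,3) g=2 f=7, (1,4) g=3 f=7, (1,6) g=5 f=9, (2,4) g=6 f=9, (2,6) g=6 f=9]
step 4: expand (1,4) (f=7, h=4) → closed; open now [(0,1) g=1 f=9, (0,6) g=4 f=9, (1,2) g=1 f=7, (1,3) g=2 f=7, (1,6) g=5 f=9, (2,4) g=4 f=7, (2,6) g=6 f=9]

order=[(0,5) → (1,5) → (2,5) → (1,4)]; open=[(0,1) g=1 f=9, (0,6) g=4 f=9, (1,2) g=1 f=7, (1,3) g=2 f=7, (1,6) g=5 f=9, (2,4) g=4 f=7, (2,6) g=6 f=9]; closed=[(0,2), (0,3), (0,4), (0,5), (1,4), (1,5), (2,5)]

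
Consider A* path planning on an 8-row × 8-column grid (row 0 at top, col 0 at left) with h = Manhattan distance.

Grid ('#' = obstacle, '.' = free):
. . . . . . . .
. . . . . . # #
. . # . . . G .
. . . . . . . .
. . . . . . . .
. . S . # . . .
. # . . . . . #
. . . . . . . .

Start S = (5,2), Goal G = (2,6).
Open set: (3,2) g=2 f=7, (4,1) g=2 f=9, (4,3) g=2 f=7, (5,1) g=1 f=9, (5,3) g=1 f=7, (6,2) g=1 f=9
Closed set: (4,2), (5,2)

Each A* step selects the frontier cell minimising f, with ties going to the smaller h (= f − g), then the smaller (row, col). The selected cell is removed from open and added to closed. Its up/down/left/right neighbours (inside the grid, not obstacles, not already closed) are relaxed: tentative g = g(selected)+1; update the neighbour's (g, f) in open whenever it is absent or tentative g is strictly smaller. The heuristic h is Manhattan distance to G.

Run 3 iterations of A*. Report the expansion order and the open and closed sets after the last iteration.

order=[(3,2) → (3,3) → (2,3)]; open=[(1,3) g=5 f=9, (2,4) g=5 f=7, (3,1) g=3 f=9, (3,4) g=4 f=7, (4,1) g=2 f=9, (4,3) g=2 f=7, (5,1) g=1 f=9, (5,3) g=1 f=7, (6,2) g=1 f=9]; closed=[(2,3), (3,2), (3,3), (4,2), (5,2)]

step 1: expand (3,2) (f=7, h=5) → closed; open now [(3,1) g=3 f=9, (3,3) g=3 f=7, (4,1) g=2 f=9, (4,3) g=2 f=7, (5,1) g=1 f=9, (5,3) g=1 f=7, (6,2) g=1 f=9]
step 2: expand (3,3) (f=7, h=4) → closed; open now [(2,3) g=4 f=7, (3,1) g=3 f=9, (3,4) g=4 f=7, (4,1) g=2 f=9, (4,3) g=2 f=7, (5,1) g=1 f=9, (5,3) g=1 f=7, (6,2) g=1 f=9]
step 3: expand (2,3) (f=7, h=3) → closed; open now [(1,3) g=5 f=9, (2,4) g=5 f=7, (3,1) g=3 f=9, (3,4) g=4 f=7, (4,1) g=2 f=9, (4,3) g=2 f=7, (5,1) g=1 f=9, (5,3) g=1 f=7, (6,2) g=1 f=9]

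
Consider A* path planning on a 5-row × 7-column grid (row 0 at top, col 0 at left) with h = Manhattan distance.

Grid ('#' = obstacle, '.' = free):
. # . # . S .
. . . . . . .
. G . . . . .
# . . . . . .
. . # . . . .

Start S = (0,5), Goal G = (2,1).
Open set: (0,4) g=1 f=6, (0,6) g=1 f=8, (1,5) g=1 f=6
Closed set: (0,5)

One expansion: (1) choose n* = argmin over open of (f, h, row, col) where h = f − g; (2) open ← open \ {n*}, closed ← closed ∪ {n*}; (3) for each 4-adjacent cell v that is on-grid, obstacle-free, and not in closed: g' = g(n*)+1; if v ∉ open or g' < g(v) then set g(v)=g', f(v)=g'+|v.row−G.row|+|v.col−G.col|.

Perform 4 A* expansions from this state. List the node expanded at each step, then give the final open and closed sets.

order=[(0,4) → (1,4) → (1,3) → (1,2)]; open=[(0,2) g=5 f=8, (0,6) g=1 f=8, (1,1) g=5 f=6, (1,5) g=1 f=6, (2,2) g=5 f=6, (2,3) g=4 f=6, (2,4) g=3 f=6]; closed=[(0,4), (0,5), (1,2), (1,3), (1,4)]

step 1: expand (0,4) (f=6, h=5) → closed; open now [(0,6) g=1 f=8, (1,4) g=2 f=6, (1,5) g=1 f=6]
step 2: expand (1,4) (f=6, h=4) → closed; open now [(0,6) g=1 f=8, (1,3) g=3 f=6, (1,5) g=1 f=6, (2,4) g=3 f=6]
step 3: expand (1,3) (f=6, h=3) → closed; open now [(0,6) g=1 f=8, (1,2) g=4 f=6, (1,5) g=1 f=6, (2,3) g=4 f=6, (2,4) g=3 f=6]
step 4: expand (1,2) (f=6, h=2) → closed; open now [(0,2) g=5 f=8, (0,6) g=1 f=8, (1,1) g=5 f=6, (1,5) g=1 f=6, (2,2) g=5 f=6, (2,3) g=4 f=6, (2,4) g=3 f=6]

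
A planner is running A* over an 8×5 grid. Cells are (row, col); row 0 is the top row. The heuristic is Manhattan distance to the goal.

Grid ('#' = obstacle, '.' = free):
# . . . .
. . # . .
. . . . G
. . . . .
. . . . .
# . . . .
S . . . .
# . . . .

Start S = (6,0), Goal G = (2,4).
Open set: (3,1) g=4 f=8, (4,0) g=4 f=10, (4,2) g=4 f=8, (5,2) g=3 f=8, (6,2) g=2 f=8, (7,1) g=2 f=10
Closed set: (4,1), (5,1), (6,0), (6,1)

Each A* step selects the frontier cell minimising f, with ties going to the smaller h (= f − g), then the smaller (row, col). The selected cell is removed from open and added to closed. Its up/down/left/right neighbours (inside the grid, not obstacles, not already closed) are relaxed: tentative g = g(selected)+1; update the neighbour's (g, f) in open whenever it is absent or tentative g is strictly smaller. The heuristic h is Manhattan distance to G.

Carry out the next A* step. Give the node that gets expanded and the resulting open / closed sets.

expanded=(3,1); open=[(2,1) g=5 f=8, (3,0) g=5 f=10, (3,2) g=5 f=8, (4,0) g=4 f=10, (4,2) g=4 f=8, (5,2) g=3 f=8, (6,2) g=2 f=8, (7,1) g=2 f=10]; closed=[(3,1), (4,1), (5,1), (6,0), (6,1)]

step 1: expand (3,1) (f=8, h=4) → closed; open now [(2,1) g=5 f=8, (3,0) g=5 f=10, (3,2) g=5 f=8, (4,0) g=4 f=10, (4,2) g=4 f=8, (5,2) g=3 f=8, (6,2) g=2 f=8, (7,1) g=2 f=10]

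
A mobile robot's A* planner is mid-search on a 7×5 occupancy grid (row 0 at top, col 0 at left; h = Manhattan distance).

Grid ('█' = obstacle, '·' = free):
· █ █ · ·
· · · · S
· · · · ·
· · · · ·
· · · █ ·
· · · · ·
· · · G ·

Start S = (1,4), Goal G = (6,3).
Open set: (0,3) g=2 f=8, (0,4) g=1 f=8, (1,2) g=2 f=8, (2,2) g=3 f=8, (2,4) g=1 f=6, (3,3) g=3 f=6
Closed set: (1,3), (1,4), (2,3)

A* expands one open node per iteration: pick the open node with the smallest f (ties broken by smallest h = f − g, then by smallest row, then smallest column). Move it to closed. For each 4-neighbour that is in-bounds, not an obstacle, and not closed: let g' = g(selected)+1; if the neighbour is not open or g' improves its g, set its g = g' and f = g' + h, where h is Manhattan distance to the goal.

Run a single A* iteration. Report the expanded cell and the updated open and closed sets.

expanded=(3,3); open=[(0,3) g=2 f=8, (0,4) g=1 f=8, (1,2) g=2 f=8, (2,2) g=3 f=8, (2,4) g=1 f=6, (3,2) g=4 f=8, (3,4) g=4 f=8]; closed=[(1,3), (1,4), (2,3), (3,3)]

step 1: expand (3,3) (f=6, h=3) → closed; open now [(0,3) g=2 f=8, (0,4) g=1 f=8, (1,2) g=2 f=8, (2,2) g=3 f=8, (2,4) g=1 f=6, (3,2) g=4 f=8, (3,4) g=4 f=8]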